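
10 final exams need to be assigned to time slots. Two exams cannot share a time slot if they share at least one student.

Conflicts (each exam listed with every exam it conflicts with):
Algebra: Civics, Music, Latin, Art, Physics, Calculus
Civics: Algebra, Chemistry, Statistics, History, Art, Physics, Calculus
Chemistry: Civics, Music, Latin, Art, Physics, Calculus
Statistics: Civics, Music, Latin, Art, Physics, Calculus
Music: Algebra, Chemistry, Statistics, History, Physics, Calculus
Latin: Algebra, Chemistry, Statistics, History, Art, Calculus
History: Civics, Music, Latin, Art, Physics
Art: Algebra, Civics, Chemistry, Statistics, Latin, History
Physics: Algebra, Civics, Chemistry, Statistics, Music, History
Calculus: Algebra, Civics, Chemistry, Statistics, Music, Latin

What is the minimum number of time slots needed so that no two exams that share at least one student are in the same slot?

Chemistry, Latin, Art pairwise conflict, so at least 3 time slots are needed.
3 time slots suffice: time slot 1 → {Civics, Music, Latin}; time slot 2 → {Art, Physics, Calculus}; time slot 3 → {Algebra, Chemistry, Statistics, History}. Every pair that conflicts lands in different time slots.

3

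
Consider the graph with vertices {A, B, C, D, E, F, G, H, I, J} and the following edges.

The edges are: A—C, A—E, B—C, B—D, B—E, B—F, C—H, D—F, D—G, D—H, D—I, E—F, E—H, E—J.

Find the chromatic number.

B, D, F form a triangle, so at least 3 colors are needed.
3 colors suffice: color red → {C, D, E}; color blue → {A, B, G, H, I, J}; color green → {F}. No two adjacent vertices share a color.

3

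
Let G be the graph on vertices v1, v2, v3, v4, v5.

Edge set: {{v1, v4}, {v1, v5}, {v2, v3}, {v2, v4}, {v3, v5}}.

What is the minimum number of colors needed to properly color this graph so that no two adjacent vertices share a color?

The cycle v2-v4-v1-v5-v3-v2 has odd length 5, so it cannot be 2-colored; at least 3 colors are needed.
One proper 3-coloring: v1=1, v2=1, v3=3, v4=2, v5=2. Each edge has distinct colors on its endpoints.

3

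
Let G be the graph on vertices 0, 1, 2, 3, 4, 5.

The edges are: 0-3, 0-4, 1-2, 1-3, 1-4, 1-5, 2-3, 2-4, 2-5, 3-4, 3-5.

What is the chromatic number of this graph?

4

1, 2, 3, 5 are mutually adjacent (a clique of size 4), so at least 4 colors are needed.
4 colors suffice: 0=c, 1=c, 2=d, 3=a, 4=b, 5=b. No two adjacent vertices share a color.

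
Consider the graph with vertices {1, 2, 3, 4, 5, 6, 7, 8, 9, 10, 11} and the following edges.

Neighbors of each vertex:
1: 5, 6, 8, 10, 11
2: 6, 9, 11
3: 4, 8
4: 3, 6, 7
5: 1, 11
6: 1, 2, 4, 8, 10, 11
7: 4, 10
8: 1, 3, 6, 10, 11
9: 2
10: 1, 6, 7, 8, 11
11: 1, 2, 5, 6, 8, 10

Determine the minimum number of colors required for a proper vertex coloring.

1, 6, 8, 10, 11 form a clique, so at least 5 colors are needed.
One proper 5-coloring: 1=e, 2=c, 3=a, 4=b, 5=a, 6=a, 7=a, 8=d, 9=a, 10=c, 11=b. Each edge has distinct colors on its endpoints.

5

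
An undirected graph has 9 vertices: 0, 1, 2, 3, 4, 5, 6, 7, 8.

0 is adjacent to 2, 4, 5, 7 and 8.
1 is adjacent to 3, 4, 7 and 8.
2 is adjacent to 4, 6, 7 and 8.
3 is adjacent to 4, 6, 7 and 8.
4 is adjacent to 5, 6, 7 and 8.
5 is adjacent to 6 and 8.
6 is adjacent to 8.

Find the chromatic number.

4

4, 5, 6, 8 form a clique, so at least 4 colors are needed.
One proper 4-coloring: 0=yellow, 1=yellow, 2=green, 3=green, 4=red, 5=green, 6=yellow, 7=blue, 8=blue. Each edge has distinct colors on its endpoints.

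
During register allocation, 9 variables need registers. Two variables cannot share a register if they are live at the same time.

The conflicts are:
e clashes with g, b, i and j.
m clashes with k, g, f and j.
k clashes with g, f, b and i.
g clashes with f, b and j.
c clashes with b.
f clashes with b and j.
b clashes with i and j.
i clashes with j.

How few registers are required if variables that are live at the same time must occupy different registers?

m, g, f, j all conflict with each other, so at least 4 registers are needed.
4 registers suffice: register 1 → {m, b}; register 2 → {g, c, i}; register 3 → {k, j}; register 4 → {e, f}. Every pair that conflicts lands in different registers.

4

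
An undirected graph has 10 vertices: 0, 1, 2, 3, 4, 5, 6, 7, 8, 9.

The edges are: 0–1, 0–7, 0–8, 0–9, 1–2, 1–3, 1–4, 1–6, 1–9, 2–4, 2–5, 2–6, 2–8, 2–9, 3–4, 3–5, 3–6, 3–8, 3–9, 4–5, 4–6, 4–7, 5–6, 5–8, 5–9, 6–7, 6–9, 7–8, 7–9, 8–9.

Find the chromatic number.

4

1, 2, 6, 9 are mutually adjacent (a clique of size 4), so at least 4 colors are needed.
4 colors suffice: 0=yellow, 1=green, 2=yellow, 3=yellow, 4=red, 5=green, 6=blue, 7=green, 8=blue, 9=red. Each edge has distinct colors on its endpoints.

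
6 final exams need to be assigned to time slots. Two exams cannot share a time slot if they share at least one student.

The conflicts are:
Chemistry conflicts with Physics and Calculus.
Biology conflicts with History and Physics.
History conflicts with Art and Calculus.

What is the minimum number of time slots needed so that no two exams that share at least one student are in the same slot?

3

The cycle History-Biology-Physics-Chemistry-Calculus-History has odd length 5, so it cannot be 2-colored; at least 3 time slots are needed.
3 time slots suffice: time slot 1 → {History, Physics}; time slot 2 → {Chemistry, Biology, Art}; time slot 3 → {Calculus}. No two conflicting exams share a time slot.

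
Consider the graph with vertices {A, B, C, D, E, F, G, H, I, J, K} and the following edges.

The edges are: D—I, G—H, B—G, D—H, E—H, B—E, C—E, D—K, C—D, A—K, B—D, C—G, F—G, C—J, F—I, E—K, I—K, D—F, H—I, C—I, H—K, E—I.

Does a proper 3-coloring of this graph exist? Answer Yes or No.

No

D, H, I, K are pairwise adjacent (a clique of size 4), so at least 4 colors are needed.
So 3 colors are not enough.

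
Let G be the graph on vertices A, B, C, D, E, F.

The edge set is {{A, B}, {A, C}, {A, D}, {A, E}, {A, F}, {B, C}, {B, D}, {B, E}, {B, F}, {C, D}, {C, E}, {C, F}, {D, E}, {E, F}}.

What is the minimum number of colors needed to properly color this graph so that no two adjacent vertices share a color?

5

A, B, C, E, F form a clique, so at least 5 colors are needed.
One proper 5-coloring: A=1, B=3, C=4, D=5, E=2, F=5. Every edge joins two different colors.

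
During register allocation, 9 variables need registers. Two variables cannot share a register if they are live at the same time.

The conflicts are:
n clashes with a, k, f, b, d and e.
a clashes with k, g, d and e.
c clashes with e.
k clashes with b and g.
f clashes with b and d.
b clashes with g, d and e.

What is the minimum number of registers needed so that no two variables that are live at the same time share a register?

n, f, b, d are mutually in conflict, so at least 4 registers are needed.
A valid assignment using 4 registers: n=2, a=1, c=1, k=3, f=4, b=1, g=2, d=3, e=3. Each listed conflict is separated.

4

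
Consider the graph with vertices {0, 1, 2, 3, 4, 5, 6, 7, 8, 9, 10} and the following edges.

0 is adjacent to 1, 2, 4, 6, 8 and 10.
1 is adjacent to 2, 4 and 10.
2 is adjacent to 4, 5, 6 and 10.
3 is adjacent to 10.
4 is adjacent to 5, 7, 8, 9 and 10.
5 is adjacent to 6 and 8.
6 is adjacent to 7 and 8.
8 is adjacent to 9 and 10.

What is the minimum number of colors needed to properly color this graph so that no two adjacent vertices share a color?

5

0, 1, 2, 4, 10 are mutually adjacent (a clique of size 5), so at least 5 colors are needed.
5 colors suffice: color red → {3, 4, 6}; color blue → {5, 7, 9, 10}; color green → {0}; color yellow → {2, 8}; color purple → {1}. Each edge has distinct colors on its endpoints.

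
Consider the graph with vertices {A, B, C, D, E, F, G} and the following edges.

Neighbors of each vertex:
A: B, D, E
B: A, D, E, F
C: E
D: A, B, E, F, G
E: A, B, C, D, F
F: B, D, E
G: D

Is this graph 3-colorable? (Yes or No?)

No

A, B, D, E are pairwise adjacent (a clique of size 4), so at least 4 colors are needed.
So 3 colors are not enough.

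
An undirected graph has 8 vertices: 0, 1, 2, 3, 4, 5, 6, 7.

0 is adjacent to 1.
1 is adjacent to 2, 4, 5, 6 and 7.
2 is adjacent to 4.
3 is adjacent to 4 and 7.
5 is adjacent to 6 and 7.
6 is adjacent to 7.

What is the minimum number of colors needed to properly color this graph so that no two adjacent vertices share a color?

4

1, 5, 6, 7 form a clique, so at least 4 colors are needed.
4 colors suffice: color a → {1, 3}; color b → {0, 4, 7}; color c → {2, 5}; color d → {6}. Each edge has distinct colors on its endpoints.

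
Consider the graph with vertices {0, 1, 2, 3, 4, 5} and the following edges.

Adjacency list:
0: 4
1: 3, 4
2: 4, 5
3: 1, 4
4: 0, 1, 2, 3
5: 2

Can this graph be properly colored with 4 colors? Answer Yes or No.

The chromatic number is 3. 1, 3, 4 are mutually adjacent, so at least 3 colors are needed.
3 colors suffice: color a → {4, 5}; color b → {0, 2, 3}; color c → {1}.
Since 4 ≥ 3, a proper 4-coloring certainly exists.

Yes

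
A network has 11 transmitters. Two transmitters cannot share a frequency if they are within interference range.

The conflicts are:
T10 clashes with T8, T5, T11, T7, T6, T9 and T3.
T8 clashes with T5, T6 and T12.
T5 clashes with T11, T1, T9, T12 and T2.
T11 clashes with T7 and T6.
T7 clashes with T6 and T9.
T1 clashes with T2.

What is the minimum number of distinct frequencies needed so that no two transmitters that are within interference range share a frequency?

T10, T11, T7, T6 pairwise conflict, so at least 4 frequencies are needed.
4 frequencies suffice: frequency 1 → {T10, T12, T2}; frequency 2 → {T5, T7, T3}; frequency 3 → {T8, T11, T1, T9}; frequency 4 → {T6}. Each listed conflict is separated.

4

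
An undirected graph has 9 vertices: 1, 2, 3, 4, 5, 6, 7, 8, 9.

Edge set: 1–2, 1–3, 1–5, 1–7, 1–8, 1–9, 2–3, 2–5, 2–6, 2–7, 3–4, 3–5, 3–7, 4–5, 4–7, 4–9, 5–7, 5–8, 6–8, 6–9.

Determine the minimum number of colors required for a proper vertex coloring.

1, 2, 3, 5, 7 are mutually adjacent (a clique of size 5), so at least 5 colors are needed.
5 colors suffice: color a → {5, 6}; color b → {1, 4}; color c → {2, 8, 9}; color d → {7}; color e → {3}. Each edge has distinct colors on its endpoints.

5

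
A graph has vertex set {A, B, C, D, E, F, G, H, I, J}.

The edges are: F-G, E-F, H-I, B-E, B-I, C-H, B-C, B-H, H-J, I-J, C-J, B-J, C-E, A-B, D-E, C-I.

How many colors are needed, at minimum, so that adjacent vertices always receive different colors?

B, C, H, I, J form a clique, so at least 5 colors are needed.
A valid assignment using 5 colors: A=2, B=1, C=2, D=1, E=3, F=1, G=2, H=5, I=3, J=4. Each edge has distinct colors on its endpoints.

5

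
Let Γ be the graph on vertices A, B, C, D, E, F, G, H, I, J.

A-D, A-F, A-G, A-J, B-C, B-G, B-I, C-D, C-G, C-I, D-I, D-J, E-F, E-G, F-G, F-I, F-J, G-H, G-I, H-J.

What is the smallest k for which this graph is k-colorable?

B, C, G, I are mutually adjacent (a clique of size 4), so at least 4 colors are needed.
4 colors suffice: color red → {G, J}; color blue → {A, E, H, I}; color green → {C, F}; color yellow → {B, D}. Every edge joins two different colors.

4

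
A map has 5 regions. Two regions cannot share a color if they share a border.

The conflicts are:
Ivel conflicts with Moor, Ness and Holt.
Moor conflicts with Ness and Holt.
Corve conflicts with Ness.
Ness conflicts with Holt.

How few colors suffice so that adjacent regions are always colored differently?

Ivel, Moor, Ness, Holt are mutually in conflict, so at least 4 colors are needed.
4 colors suffice: Ivel=3, Moor=4, Corve=2, Ness=1, Holt=2. Every pair that conflicts lands in different colors.

4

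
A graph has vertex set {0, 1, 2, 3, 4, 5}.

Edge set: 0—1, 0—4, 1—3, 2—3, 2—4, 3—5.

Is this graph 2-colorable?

No

The cycle 1-3-2-4-0-1 has odd length 5, so it cannot be 2-colored; at least 3 colors are needed.
So 2 colors are not enough.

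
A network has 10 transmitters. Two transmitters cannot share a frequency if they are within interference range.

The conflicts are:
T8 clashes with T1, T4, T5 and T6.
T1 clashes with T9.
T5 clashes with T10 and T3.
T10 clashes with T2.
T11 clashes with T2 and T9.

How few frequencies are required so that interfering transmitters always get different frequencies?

The cycle T2-T10-T5-T8-T1-T9-T11-T2 has odd length 7, so it cannot be 2-colored; at least 3 frequencies are needed.
3 frequencies suffice: frequency 1 → {T8, T10, T11, T3}; frequency 2 → {T1, T4, T5, T6, T2}; frequency 3 → {T9}. Each listed conflict is separated.

3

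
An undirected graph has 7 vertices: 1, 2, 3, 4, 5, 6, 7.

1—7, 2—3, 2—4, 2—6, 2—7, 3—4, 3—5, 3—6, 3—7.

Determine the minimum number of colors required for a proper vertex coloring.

3

2, 3, 6 are pairwise adjacent, so at least 3 colors are needed.
3 colors suffice: color red → {1, 3}; color blue → {2, 5}; color green → {4, 6, 7}. No two adjacent vertices share a color.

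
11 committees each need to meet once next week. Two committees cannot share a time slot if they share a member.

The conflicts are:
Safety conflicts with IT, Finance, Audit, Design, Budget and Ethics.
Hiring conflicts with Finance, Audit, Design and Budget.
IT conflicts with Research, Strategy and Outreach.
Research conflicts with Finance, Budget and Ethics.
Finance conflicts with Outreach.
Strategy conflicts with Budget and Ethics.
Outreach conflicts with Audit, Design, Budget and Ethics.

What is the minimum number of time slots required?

2

Safety and Finance conflict, so at least 2 time slots are needed.
2 time slots suffice: time slot 1 → {Safety, Hiring, Research, Strategy, Outreach}; time slot 2 → {IT, Finance, Audit, Design, Budget, Ethics}. Each listed conflict is separated.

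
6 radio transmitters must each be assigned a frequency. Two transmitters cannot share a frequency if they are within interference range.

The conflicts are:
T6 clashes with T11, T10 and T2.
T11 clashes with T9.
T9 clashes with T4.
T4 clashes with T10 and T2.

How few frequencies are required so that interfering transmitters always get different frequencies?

The cycle T6-T11-T9-T4-T10-T6 has odd length 5, so it cannot be 2-colored; at least 3 frequencies are needed.
Using 3 frequencies: T6=1, T11=3, T9=2, T4=1, T10=2, T2=2. Each listed conflict is separated.

3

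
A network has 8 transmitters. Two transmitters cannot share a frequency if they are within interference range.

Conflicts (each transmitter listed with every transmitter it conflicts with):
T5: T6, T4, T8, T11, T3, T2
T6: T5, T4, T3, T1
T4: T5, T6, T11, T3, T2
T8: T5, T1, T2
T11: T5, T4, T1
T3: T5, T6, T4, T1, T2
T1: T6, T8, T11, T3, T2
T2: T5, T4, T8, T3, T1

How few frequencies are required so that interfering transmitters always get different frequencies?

4

T5, T6, T4, T3 all conflict with each other, so at least 4 frequencies are needed.
4 frequencies suffice: frequency 1 → {T5, T1}; frequency 2 → {T4, T8}; frequency 3 → {T11, T3}; frequency 4 → {T6, T2}. No two conflicting transmitters share a frequency.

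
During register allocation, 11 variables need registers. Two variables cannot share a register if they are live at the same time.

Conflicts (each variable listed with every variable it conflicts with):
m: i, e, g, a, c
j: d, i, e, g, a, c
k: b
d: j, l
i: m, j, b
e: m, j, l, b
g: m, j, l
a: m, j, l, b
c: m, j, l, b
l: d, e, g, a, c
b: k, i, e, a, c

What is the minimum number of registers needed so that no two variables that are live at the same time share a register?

2

m and e conflict, so at least 2 registers are needed.
2 registers suffice: register 1 → {m, j, l, b}; register 2 → {k, d, i, e, g, a, c}. Each listed conflict is separated.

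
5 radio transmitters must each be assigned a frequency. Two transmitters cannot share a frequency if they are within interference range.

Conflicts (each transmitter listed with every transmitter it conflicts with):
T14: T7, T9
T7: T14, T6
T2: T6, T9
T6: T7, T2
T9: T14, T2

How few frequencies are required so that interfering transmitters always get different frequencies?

3

The cycle T7-T6-T2-T9-T14-T7 has odd length 5, so it cannot be 2-colored; at least 3 frequencies are needed.
A valid assignment using 3 frequencies: T14=3, T7=1, T2=1, T6=2, T9=2. Every pair that conflicts lands in different frequencies.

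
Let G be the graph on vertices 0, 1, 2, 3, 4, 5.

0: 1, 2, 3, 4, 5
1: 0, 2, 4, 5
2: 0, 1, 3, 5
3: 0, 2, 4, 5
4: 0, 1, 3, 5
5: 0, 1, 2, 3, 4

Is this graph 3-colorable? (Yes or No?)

0, 3, 4, 5 are pairwise adjacent (a clique of size 4), so at least 4 colors are needed.
So 3 colors are not enough.

No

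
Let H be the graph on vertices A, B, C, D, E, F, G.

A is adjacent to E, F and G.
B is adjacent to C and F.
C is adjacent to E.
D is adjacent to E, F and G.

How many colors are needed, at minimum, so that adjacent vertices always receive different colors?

The cycle C-E-A-F-B-C has odd length 5, so it cannot be 2-colored; at least 3 colors are needed.
A valid assignment using 3 colors: A=2, B=2, C=3, D=2, E=1, F=1, G=1. Each edge has distinct colors on its endpoints.

3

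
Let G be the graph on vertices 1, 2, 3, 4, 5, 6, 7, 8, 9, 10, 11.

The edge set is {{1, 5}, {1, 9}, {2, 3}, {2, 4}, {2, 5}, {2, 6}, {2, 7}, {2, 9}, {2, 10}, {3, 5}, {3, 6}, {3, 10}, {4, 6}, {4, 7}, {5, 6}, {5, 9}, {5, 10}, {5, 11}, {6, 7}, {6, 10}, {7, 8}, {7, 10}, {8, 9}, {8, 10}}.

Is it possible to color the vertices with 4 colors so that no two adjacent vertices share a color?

No

2, 3, 5, 6, 10 are pairwise adjacent (a clique of size 5), so at least 5 colors are needed.
So 4 colors are not enough.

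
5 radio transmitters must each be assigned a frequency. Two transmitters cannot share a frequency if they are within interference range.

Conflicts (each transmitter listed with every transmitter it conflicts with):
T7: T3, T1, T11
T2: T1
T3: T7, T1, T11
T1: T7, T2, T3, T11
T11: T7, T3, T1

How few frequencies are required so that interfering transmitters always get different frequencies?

4

T7, T3, T1, T11 are mutually in conflict, so at least 4 frequencies are needed.
4 frequencies suffice: frequency 1 → {T1}; frequency 2 → {T2, T3}; frequency 3 → {T11}; frequency 4 → {T7}. Every pair that conflicts lands in different frequencies.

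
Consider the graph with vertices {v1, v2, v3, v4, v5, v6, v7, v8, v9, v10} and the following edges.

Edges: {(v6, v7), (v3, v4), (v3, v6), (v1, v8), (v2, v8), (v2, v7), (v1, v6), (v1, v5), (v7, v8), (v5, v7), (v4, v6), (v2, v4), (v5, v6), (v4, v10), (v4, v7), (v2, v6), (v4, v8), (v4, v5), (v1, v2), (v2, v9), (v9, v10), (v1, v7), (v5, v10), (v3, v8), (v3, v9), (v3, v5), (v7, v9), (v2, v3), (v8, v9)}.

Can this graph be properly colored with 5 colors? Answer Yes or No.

The chromatic number is 4. v3, v4, v5, v6 are mutually adjacent (a clique of size 4), so at least 4 colors are needed.
4 colors suffice: color R → {v1, v4, v9}; color B → {v2, v5}; color G → {v3, v7, v10}; color Y → {v6, v8}.
Since 5 ≥ 4, a proper 5-coloring certainly exists.

Yes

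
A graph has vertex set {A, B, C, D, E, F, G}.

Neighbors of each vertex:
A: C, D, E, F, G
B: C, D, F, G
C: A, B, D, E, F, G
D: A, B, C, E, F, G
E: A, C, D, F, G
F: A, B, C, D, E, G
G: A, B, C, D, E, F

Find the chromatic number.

A, C, D, E, F, G are mutually adjacent (a clique of size 6), so at least 6 colors are needed.
One proper 6-coloring: A=5, B=5, C=4, D=3, E=6, F=1, G=2. No two adjacent vertices share a color.

6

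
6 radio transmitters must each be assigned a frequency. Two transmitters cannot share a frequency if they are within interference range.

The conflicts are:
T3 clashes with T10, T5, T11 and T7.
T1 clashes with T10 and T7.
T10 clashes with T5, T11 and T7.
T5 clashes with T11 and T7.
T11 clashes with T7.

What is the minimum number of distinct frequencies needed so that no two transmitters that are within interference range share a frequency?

5

T3, T10, T5, T11, T7 are mutually in conflict, so at least 5 frequencies are needed.
5 frequencies suffice: frequency 1 → {T7}; frequency 2 → {T10}; frequency 3 → {T1, T5}; frequency 4 → {T3}; frequency 5 → {T11}. Each listed conflict is separated.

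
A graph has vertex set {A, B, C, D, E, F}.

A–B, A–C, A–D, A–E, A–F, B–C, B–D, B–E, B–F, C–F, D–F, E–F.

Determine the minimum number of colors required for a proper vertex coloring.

4

A, B, E, F are pairwise adjacent (a clique of size 4), so at least 4 colors are needed.
4 colors suffice: color 1 → {A}; color 2 → {B}; color 3 → {F}; color 4 → {C, D, E}. No two adjacent vertices share a color.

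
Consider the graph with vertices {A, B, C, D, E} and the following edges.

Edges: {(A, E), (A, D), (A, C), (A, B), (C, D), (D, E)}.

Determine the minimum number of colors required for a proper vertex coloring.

A, C, D are pairwise adjacent, so at least 3 colors are needed.
3 colors suffice: color red → {A}; color blue → {B, D}; color green → {C, E}. Every edge joins two different colors.

3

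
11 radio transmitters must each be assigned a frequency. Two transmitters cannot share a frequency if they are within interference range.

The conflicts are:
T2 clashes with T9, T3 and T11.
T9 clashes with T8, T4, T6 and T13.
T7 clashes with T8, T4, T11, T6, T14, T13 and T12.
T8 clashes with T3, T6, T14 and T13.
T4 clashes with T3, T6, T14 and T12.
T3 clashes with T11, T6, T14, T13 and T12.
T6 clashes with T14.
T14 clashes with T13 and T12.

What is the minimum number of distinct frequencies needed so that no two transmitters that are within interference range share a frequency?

T7, T8, T14, T13 pairwise conflict, so at least 4 frequencies are needed.
A valid assignment using 4 frequencies: T2=3, T9=1, T7=1, T8=3, T4=3, T3=1, T11=2, T6=4, T14=2, T13=4, T12=4. Every pair that conflicts lands in different frequencies.

4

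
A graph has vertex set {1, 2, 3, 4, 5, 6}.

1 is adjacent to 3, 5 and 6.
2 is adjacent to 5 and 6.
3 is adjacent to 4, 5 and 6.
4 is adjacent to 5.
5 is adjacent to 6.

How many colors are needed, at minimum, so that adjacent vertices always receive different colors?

1, 3, 5, 6 are mutually adjacent (a clique of size 4), so at least 4 colors are needed.
4 colors suffice: 1=d, 2=b, 3=b, 4=c, 5=a, 6=c. Every edge joins two different colors.

4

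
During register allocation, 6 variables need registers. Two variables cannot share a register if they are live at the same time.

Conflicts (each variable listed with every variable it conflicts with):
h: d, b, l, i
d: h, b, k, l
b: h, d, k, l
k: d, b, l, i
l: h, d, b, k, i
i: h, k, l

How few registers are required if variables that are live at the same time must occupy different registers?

4

h, d, b, l all conflict with each other, so at least 4 registers are needed.
4 registers suffice: h=4, d=3, b=2, k=4, l=1, i=2. Every pair that conflicts lands in different registers.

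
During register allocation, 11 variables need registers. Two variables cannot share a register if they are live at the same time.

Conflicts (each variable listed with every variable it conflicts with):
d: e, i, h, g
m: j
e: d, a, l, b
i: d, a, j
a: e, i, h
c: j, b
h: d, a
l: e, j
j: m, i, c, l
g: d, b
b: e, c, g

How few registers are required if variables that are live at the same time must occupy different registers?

3

The cycle l-e-d-i-j-l has odd length 5, so it cannot be 2-colored; at least 3 registers are needed.
3 registers suffice: register 1 → {e, h, j, g}; register 2 → {d, m, a, l, b}; register 3 → {i, c}. No two conflicting variables share a register.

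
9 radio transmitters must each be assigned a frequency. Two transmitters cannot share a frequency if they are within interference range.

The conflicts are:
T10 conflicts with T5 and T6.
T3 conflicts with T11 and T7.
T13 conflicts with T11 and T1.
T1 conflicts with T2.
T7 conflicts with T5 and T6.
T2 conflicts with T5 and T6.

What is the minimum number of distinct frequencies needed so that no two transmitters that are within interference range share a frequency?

3

The cycle T1-T2-T5-T7-T3-T11-T13-T1 has odd length 7, so it cannot be 2-colored; at least 3 frequencies are needed.
Using 3 frequencies: T10=1, T3=2, T13=1, T11=3, T1=2, T7=1, T2=1, T5=2, T6=2. No two conflicting transmitters share a frequency.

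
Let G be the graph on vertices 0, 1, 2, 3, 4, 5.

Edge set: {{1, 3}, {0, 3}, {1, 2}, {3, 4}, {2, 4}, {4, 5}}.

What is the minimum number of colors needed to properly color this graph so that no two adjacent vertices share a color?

1 and 2 are adjacent, so at least 2 colors are needed.
2 colors suffice: color a → {2, 3, 5}; color b → {0, 1, 4}. No two adjacent vertices share a color.

2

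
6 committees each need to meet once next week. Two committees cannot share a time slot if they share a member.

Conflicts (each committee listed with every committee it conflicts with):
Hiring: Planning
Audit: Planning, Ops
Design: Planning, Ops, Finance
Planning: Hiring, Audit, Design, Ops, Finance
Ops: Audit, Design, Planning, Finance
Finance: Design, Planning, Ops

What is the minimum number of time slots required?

4

Design, Planning, Ops, Finance are mutually in conflict, so at least 4 time slots are needed.
Using 4 time slots: Hiring=2, Audit=3, Design=4, Planning=1, Ops=2, Finance=3. Every pair that conflicts lands in different time slots.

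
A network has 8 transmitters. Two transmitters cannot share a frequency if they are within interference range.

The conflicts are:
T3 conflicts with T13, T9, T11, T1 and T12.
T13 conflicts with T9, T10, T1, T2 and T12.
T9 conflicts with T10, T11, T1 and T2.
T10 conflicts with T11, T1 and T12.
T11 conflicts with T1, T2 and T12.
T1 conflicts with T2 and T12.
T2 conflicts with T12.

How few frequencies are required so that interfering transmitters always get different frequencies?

4

T3, T13, T1, T12 all conflict with each other, so at least 4 frequencies are needed.
4 frequencies suffice: T3=4, T13=2, T9=3, T10=4, T11=2, T1=1, T2=4, T12=3. Each listed conflict is separated.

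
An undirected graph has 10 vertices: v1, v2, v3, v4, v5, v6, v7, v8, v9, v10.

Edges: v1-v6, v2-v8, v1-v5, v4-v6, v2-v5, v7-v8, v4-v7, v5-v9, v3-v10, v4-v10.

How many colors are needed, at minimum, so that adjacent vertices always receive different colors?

3

The cycle v7-v8-v2-v5-v1-v6-v4-v7 has odd length 7, so it cannot be 2-colored; at least 3 colors are needed.
A valid assignment using 3 colors: v1=blue, v2=blue, v3=red, v4=red, v5=red, v6=green, v7=blue, v8=red, v9=blue, v10=blue. Each edge has distinct colors on its endpoints.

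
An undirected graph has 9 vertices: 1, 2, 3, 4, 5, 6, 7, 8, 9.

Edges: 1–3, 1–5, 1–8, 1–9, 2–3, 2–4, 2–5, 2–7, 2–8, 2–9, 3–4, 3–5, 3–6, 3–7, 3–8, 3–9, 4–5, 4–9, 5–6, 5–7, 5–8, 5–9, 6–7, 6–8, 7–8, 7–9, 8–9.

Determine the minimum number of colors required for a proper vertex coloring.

6

2, 3, 5, 7, 8, 9 are mutually adjacent (a clique of size 6), so at least 6 colors are needed.
6 colors suffice: 1=purple, 2=purple, 3=red, 4=yellow, 5=blue, 6=green, 7=orange, 8=yellow, 9=green. Each edge has distinct colors on its endpoints.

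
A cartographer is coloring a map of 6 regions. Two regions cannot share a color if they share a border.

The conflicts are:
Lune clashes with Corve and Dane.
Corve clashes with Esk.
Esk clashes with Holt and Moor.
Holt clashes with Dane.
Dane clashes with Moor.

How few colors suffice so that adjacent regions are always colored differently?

The cycle Dane-Lune-Corve-Esk-Holt-Dane has odd length 5, so it cannot be 2-colored; at least 3 colors are needed.
One proper 3-coloring: Lune=3, Corve=2, Esk=1, Holt=2, Dane=1, Moor=2. Each listed conflict is separated.

3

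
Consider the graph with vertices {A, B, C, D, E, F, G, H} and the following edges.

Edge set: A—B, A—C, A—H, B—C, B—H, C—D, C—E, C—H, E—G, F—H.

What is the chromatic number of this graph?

4

A, B, C, H form a clique, so at least 4 colors are needed.
4 colors suffice: A=green, B=yellow, C=red, D=blue, E=blue, F=red, G=red, H=blue. Every edge joins two different colors.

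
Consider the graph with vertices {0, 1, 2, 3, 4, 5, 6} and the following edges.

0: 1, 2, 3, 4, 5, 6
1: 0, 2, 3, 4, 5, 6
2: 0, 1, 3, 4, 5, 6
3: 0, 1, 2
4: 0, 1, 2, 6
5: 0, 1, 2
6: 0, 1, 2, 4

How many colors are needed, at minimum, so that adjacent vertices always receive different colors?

0, 1, 2, 4, 6 are mutually adjacent (a clique of size 5), so at least 5 colors are needed.
5 colors suffice: color red → {1}; color blue → {2}; color green → {0}; color yellow → {3, 5, 6}; color purple → {4}. Each edge has distinct colors on its endpoints.

5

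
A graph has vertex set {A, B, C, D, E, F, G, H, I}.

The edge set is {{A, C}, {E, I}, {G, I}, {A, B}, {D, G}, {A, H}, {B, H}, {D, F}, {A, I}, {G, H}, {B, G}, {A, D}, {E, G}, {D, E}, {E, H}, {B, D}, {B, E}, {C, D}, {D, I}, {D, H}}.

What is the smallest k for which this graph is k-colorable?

B, D, E, G, H form a clique, so at least 5 colors are needed.
5 colors suffice: A=2, B=3, C=3, D=1, E=2, F=2, G=5, H=4, I=3. No two adjacent vertices share a color.

5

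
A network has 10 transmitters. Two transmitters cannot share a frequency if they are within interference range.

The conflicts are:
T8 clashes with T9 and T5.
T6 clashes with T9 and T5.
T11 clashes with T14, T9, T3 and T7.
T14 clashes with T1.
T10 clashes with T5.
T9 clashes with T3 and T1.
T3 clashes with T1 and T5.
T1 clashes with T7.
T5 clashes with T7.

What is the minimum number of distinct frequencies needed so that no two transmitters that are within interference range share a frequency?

T11, T9, T3 pairwise conflict, so at least 3 frequencies are needed.
A valid assignment using 3 frequencies: T8=2, T6=2, T11=3, T14=1, T10=2, T9=1, T3=2, T1=3, T5=1, T7=2. No two conflicting transmitters share a frequency.

3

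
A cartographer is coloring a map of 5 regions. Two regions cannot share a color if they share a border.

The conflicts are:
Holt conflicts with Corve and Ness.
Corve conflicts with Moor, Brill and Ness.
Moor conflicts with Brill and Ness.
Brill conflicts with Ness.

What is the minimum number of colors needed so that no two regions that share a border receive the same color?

Corve, Moor, Brill, Ness pairwise conflict, so at least 4 colors are needed.
4 colors suffice: color 1 → {Corve}; color 2 → {Ness}; color 3 → {Holt, Brill}; color 4 → {Moor}. Each listed conflict is separated.

4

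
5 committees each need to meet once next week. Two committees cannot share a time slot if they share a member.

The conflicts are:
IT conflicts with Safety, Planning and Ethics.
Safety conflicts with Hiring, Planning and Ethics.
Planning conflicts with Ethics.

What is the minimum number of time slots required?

IT, Safety, Planning, Ethics are mutually in conflict, so at least 4 time slots are needed.
4 time slots suffice: IT=2, Safety=1, Hiring=2, Planning=3, Ethics=4. Every pair that conflicts lands in different time slots.

4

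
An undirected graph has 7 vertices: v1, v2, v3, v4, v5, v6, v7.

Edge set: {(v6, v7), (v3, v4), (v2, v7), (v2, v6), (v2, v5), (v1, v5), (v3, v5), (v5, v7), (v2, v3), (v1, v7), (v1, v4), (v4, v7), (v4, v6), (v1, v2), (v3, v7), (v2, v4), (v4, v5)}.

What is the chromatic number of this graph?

v1, v2, v4, v5, v7 are pairwise adjacent (a clique of size 5), so at least 5 colors are needed.
One proper 5-coloring: v1=5, v2=2, v3=5, v4=1, v5=4, v6=4, v7=3. Every edge joins two different colors.

5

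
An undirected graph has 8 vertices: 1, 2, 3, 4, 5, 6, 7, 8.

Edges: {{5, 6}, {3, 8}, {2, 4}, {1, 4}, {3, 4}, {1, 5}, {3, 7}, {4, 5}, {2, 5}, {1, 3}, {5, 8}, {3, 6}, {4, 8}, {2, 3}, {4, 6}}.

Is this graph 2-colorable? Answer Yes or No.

No

1, 3, 4 are pairwise adjacent, so at least 3 colors are needed.
So 2 colors are not enough.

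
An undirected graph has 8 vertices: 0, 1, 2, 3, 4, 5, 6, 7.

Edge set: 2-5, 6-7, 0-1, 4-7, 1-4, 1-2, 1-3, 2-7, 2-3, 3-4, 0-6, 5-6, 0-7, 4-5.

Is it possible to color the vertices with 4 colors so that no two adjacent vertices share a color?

Yes

The chromatic number is 3. 0, 6, 7 are pairwise adjacent, so at least 3 colors are needed.
One proper 3-coloring: 0=green, 1=red, 2=blue, 3=green, 4=blue, 5=red, 6=blue, 7=red.
Since 4 ≥ 3, a proper 4-coloring certainly exists.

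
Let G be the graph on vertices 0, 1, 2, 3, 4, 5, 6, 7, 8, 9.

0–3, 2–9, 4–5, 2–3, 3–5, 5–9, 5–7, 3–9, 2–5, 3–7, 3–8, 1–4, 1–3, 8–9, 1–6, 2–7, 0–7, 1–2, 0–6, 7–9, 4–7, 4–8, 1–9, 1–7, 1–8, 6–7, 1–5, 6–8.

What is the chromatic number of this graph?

1, 2, 3, 5, 7, 9 are mutually adjacent (a clique of size 6), so at least 6 colors are needed.
6 colors suffice: color red → {7, 8}; color blue → {0, 1}; color green → {3, 4, 6}; color yellow → {9}; color purple → {5}; color orange → {2}. Each edge has distinct colors on its endpoints.

6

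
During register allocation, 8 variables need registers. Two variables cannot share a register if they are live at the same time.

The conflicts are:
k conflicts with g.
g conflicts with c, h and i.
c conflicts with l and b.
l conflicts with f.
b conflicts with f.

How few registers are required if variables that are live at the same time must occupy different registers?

g and c conflict, so at least 2 registers are needed.
2 registers suffice: k=2, g=1, c=2, h=2, l=1, i=2, b=1, f=2. Every pair that conflicts lands in different registers.

2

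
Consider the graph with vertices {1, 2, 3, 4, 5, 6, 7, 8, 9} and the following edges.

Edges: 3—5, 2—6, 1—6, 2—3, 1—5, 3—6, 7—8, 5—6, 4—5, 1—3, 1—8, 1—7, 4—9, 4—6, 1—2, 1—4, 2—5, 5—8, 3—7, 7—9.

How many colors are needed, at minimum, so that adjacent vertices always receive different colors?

1, 2, 3, 5, 6 are pairwise adjacent (a clique of size 5), so at least 5 colors are needed.
One proper 5-coloring: 1=red, 2=purple, 3=green, 4=green, 5=blue, 6=yellow, 7=blue, 8=green, 9=red. No two adjacent vertices share a color.

5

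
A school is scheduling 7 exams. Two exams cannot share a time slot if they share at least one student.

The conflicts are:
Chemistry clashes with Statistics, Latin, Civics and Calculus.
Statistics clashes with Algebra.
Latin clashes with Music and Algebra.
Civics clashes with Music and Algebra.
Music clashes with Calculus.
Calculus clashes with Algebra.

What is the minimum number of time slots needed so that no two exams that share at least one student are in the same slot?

2

Chemistry and Calculus conflict, so at least 2 time slots are needed.
A valid assignment using 2 time slots: Chemistry=1, Statistics=2, Latin=2, Civics=2, Music=1, Calculus=2, Algebra=1. No two conflicting exams share a time slot.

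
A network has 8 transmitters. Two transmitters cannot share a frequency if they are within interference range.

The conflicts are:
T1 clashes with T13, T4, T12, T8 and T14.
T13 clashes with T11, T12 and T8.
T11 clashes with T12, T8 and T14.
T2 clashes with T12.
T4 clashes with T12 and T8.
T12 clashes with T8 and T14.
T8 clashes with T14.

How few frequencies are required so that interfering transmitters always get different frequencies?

4

T1, T4, T12, T8 pairwise conflict, so at least 4 frequencies are needed.
4 frequencies suffice: frequency 1 → {T12}; frequency 2 → {T2, T8}; frequency 3 → {T1, T11}; frequency 4 → {T13, T4, T14}. Every pair that conflicts lands in different frequencies.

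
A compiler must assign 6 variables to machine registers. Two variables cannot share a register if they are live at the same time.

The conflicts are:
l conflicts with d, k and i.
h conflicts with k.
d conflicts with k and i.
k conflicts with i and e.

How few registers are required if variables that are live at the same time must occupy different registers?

l, d, k, i pairwise conflict, so at least 4 registers are needed.
4 registers suffice: register 1 → {k}; register 2 → {h, i, e}; register 3 → {d}; register 4 → {l}. No two conflicting variables share a register.

4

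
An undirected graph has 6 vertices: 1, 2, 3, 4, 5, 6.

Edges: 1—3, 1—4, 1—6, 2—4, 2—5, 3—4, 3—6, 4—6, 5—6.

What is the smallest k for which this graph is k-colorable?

4

1, 3, 4, 6 are mutually adjacent (a clique of size 4), so at least 4 colors are needed.
4 colors suffice: color a → {2, 6}; color b → {4, 5}; color c → {1}; color d → {3}. Every edge joins two different colors.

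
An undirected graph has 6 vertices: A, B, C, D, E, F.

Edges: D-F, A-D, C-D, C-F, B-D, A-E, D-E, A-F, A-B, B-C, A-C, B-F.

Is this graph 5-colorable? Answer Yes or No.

Yes

The chromatic number is 5. A, B, C, D, F are mutually adjacent (a clique of size 5), so at least 5 colors are needed.
5 colors suffice: color 1 → {A}; color 2 → {D}; color 3 → {C, E}; color 4 → {B}; color 5 → {F}.
That is already a proper 5-coloring.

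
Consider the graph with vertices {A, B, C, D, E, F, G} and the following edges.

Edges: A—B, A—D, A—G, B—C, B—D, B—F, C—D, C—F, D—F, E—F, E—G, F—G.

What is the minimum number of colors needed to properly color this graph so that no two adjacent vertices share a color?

B, C, D, F are mutually adjacent (a clique of size 4), so at least 4 colors are needed.
4 colors suffice: color 1 → {A, F}; color 2 → {B, G}; color 3 → {D, E}; color 4 → {C}. No two adjacent vertices share a color.

4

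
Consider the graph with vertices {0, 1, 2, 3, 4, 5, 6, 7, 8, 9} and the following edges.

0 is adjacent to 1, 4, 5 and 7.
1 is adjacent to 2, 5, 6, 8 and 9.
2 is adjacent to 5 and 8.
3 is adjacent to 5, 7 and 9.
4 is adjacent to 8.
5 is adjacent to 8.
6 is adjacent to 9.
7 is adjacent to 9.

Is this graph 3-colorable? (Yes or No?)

No

1, 2, 5, 8 form a clique, so at least 4 colors are needed.
So 3 colors are not enough.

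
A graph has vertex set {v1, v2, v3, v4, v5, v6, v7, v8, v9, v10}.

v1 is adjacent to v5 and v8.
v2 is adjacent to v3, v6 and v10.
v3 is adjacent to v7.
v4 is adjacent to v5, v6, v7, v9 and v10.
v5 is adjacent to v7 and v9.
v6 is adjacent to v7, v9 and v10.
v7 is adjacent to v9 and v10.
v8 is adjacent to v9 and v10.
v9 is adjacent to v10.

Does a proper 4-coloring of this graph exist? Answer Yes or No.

v4, v6, v7, v9, v10 are mutually adjacent (a clique of size 5), so at least 5 colors are needed.
So 4 colors are not enough.

No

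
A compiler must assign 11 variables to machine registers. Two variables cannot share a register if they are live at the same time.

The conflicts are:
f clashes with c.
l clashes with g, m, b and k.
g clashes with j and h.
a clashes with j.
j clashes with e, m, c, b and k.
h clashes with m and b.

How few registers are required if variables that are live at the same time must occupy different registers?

2

g and h conflict, so at least 2 registers are needed.
2 registers suffice: register 1 → {f, l, j, h}; register 2 → {g, a, e, m, c, b, k}. No two conflicting variables share a register.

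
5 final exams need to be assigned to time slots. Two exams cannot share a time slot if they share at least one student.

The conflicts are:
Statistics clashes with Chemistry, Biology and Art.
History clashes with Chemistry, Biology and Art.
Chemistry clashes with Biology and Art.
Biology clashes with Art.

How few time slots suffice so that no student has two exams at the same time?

4

Statistics, Chemistry, Biology, Art all conflict with each other, so at least 4 time slots are needed.
Using 4 time slots: Statistics=4, History=4, Chemistry=3, Biology=2, Art=1. No two conflicting exams share a time slot.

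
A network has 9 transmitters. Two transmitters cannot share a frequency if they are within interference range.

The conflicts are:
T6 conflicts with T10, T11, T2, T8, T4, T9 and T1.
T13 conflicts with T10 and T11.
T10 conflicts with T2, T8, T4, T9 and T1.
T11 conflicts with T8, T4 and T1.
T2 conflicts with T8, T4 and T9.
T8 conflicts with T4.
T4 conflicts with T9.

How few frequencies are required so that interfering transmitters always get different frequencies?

T6, T10, T2, T4, T9 all conflict with each other, so at least 5 frequencies are needed.
5 frequencies suffice: T6=2, T13=2, T10=1, T11=1, T2=5, T8=4, T4=3, T9=4, T1=3. No two conflicting transmitters share a frequency.

5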